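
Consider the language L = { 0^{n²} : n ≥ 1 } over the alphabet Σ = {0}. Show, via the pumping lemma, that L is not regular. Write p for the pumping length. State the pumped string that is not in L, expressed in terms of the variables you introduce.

Assume L is regular. Let p be the pumping length given by the pumping lemma.
Take w = 0^{p²} ∈ L with |w| = p² ≥ p.
By the pumping lemma, w = xyz with |xy| ≤ p and |y| > 0.
Then y = 0^k for some k with 1 ≤ k ≤ p.
Pump with i = 2: xy^2z = 0^{p²+k}. Since 1 ≤ k ≤ p, p² < p²+k ≤ p²+p < (p+1)², so p²+k lies strictly between consecutive squares and is not a perfect square. So xy^2z ∉ L.
Contradiction. Therefore L is not regular.

0^{p²+k}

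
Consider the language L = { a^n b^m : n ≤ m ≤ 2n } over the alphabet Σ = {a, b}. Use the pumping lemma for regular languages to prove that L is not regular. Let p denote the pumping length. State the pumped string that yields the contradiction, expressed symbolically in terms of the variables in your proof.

a^{p+k} b^p

Assume L is regular. Let p be the pumping length given by the pumping lemma.
Take w = a^p b^p ∈ L (since p ≤ p ≤ 2p), with |w| = 2p ≥ p.
By the pumping lemma, w = xyz with |xy| ≤ p and |y| > 0.
Since the first p symbols of w are all a's and |xy| ≤ p, y lies entirely in the leading a-block: y = a^k for some k with 1 ≤ k ≤ p.
Pump with i = 2: xy^2z = a^{p+k} b^p. Now n = p+k > p = m, so the condition n ≤ m fails. Thus xy^2z ∉ L.
Contradiction. Therefore L is not regular.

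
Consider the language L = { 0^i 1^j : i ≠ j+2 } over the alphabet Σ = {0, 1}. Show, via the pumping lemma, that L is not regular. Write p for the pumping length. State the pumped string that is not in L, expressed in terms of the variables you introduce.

0^{p+p!} 1^{p+p!-2}

Toward a contradiction, assume L is regular with pumping length p.
Choose w = 0^p 1^{p+p!-2}. Since p ≠ (p+p!-2)+2 = p+p!, w ∈ L; and |w| ≥ p.
By the pumping lemma, w = xyz with |xy| ≤ p and |y| ≥ 1.
The first p characters of w are 0's, so xy (and hence y) consists only of 0's. Write y = 0^k, 1 ≤ k ≤ p.
Since 1 ≤ k ≤ p, k divides p!; set t = 1 + p!/k. Then xy^t z has p + (p!/k)·k = p + p! copies of 0. Now the 0-count is p+p! and (1-count)+2 = (p+p!-2)+2 = p+p!, so i ≠ j+2 fails. So xy^t z = 0^{p+p!} 1^{p+p!-2} ∉ L.
This contradicts the pumping lemma, so L is not regular.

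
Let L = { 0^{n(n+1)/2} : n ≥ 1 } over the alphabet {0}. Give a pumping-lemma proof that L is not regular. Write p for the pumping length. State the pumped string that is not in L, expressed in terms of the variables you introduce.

Assume L is regular; let p be its pumping constant.
Take w = 0^{p(p+1)/2} ∈ L with |w| = p(p+1)/2 ≥ p.
By the pumping lemma, w = xyz with |xy| ≤ p and y is nonempty.
Then y = 0^k for some k with 1 ≤ k ≤ p.
Pump with i = 2: xy^2z = 0^{p(p+1)/2+k}. Since 1 ≤ k ≤ p, p(p+1)/2 < p(p+1)/2+k ≤ p(p+1)/2+p < (p+1)(p+2)/2, so p(p+1)/2+k is strictly between consecutive triangular numbers. So xy^2z ∉ L.
This contradicts the pumping lemma, so L is not regular.

0^{p(p+1)/2+k}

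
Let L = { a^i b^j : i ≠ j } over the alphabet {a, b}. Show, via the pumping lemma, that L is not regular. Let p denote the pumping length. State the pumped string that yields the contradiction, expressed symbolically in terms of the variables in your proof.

a^{p+p!} b^{p+p!}

Assume L is regular; let p be its pumping constant.
Choose w = a^p b^{p+p!}. Since p ≠ p+p!, w ∈ L; and |w| ≥ p.
By the pumping lemma, w = xyz with |xy| ≤ p and |y| ≥ 1.
Because |xy| ≤ p and w begins with p copies of a, we have y = a^k with 1 ≤ k ≤ p.
Since 1 ≤ k ≤ p, k divides p!; set t = 1 + p!/k. Then xy^t z has p + (p!/k)·k = p + p! copies of a. Now the a-count equals the b-count, so i ≠ j fails. So xy^t z = a^{p+p!} b^{p+p!} ∉ L.
This contradicts the pumping lemma, so L is not regular.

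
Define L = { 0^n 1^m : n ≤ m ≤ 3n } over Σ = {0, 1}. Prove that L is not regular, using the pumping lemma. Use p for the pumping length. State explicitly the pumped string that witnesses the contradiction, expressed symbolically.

0^{p+k} 1^p

Assume L is regular; let p be its pumping constant.
Take w = 0^p 1^p ∈ L (since p ≤ p ≤ 3p), with |w| = 2p ≥ p.
The pumping lemma gives a decomposition w = xyz where |xy| ≤ p and |y| > 0.
Because |xy| ≤ p and w begins with p copies of 0, we have y = 0^k with 1 ≤ k ≤ p.
Pump with i = 2: xy^2z = 0^{p+k} 1^p. Now n = p+k > p = m, so the condition n ≤ m fails. Thus xy^2z ∉ L.
This contradicts the pumping lemma, so L is not regular.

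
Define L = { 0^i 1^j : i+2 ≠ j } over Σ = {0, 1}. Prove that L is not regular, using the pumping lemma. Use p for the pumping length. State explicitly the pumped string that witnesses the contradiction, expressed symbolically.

0^{p+p!} 1^{p+p!+2}

Assume L is regular; let p be its pumping constant.
Choose w = 0^p 1^{p+p!+2}. Since p ≠ (p+p!+2)-2 = p+p!, w ∈ L; and |w| ≥ p.
By the pumping lemma, w = xyz with |xy| ≤ p and |y| ≥ 1.
The first p characters of w are 0's, so xy (and hence y) consists only of 0's. Write y = 0^k, 1 ≤ k ≤ p.
Since 1 ≤ k ≤ p, k divides p!; set t = 1 + p!/k. Then xy^t z has p + (p!/k)·k = p + p! copies of 0. Now the 0-count is p+p! and (1-count)-2 = (p+p!+2)-2 = p+p!, so i+2 ≠ j fails. So xy^t z = 0^{p+p!} 1^{p+p!+2} ∉ L.
This is a contradiction; hence L is not regular.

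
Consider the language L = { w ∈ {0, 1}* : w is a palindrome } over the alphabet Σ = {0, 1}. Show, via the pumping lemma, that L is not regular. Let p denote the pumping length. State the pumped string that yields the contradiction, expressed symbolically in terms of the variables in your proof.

Toward a contradiction, assume L is regular with pumping length p.
Take w = 0^p 1 0^p, a palindrome of length 2p+1 ≥ p.
The pumping lemma gives a decomposition w = xyz where |xy| ≤ p and |y| > 0.
Because |xy| ≤ p and w begins with p copies of 0, we have y = 0^k with 1 ≤ k ≤ p.
Pump with i = 2: xy^2z = 0^{p+k} 1 0^p. Its reverse is 0^p 1 0^{p+k}, which differs from xy^2z since k ≥ 1. So xy^2z is not a palindrome and xy^2z ∉ L.
Contradiction. Therefore L is not regular.

0^{p+k} 1 0^p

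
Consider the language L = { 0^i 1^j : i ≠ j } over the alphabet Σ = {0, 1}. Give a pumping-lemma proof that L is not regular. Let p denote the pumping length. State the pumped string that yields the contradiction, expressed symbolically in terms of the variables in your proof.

0^{p+p!} 1^{p+p!}

Assume L is regular; let p be its pumping constant.
Choose w = 0^p 1^{p+p!}. Since p ≠ p+p!, w ∈ L; and |w| ≥ p.
Write w = xyz as guaranteed by the lemma, with |xy| ≤ p and |y| ≥ 1.
Since the first p symbols of w are all 0's and |xy| ≤ p, y lies entirely in the leading 0-block: y = 0^k for some k with 1 ≤ k ≤ p.
Since 1 ≤ k ≤ p, k divides p!; set t = 1 + p!/k. Then xy^t z has p + (p!/k)·k = p + p! copies of 0. Now the 0-count equals the 1-count, so i ≠ j fails. So xy^t z = 0^{p+p!} 1^{p+p!} ∉ L.
This is a contradiction; hence L is not regular.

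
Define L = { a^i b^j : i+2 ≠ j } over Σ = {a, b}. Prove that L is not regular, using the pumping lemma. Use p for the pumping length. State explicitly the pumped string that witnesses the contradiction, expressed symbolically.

a^{p+p!} b^{p+p!+2}

Toward a contradiction, assume L is regular with pumping length p.
Choose w = a^p b^{p+p!+2}. Since p ≠ (p+p!+2)-2 = p+p!, w ∈ L; and |w| ≥ p.
By the pumping lemma, w = xyz with |xy| ≤ p and y is nonempty.
The first p characters of w are a's, so xy (and hence y) consists only of a's. Write y = a^k, 1 ≤ k ≤ p.
Since 1 ≤ k ≤ p, k divides p!; set t = 1 + p!/k. Then xy^t z has p + (p!/k)·k = p + p! copies of a. Now the a-count is p+p! and (b-count)-2 = (p+p!+2)-2 = p+p!, so i+2 ≠ j fails. So xy^t z = a^{p+p!} b^{p+p!+2} ∉ L.
This is a contradiction; hence L is not regular.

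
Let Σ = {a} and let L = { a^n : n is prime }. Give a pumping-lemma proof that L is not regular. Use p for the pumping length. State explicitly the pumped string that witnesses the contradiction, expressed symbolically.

Assume L is regular. Let p be the pumping length given by the pumping lemma.
Let q be a prime with q ≥ p+2 (infinitely many primes exist), and take w = a^q ∈ L with |w| = q ≥ p.
The pumping lemma gives a decomposition w = xyz where |xy| ≤ p and y is nonempty.
Then y = a^k for some k with 1 ≤ k ≤ p.
Since 1 ≤ k ≤ p, |xz| = q-k. Pump with i = q+1: |xy^{q+1}z| = (q-k)+(q+1)k = q+qk = q(1+k), which is composite (both factors ≥ 2). So xy^{q+1}z = a^{q(1+k)} ∉ L.
Contradiction. Therefore L is not regular.

a^{q(1+k)}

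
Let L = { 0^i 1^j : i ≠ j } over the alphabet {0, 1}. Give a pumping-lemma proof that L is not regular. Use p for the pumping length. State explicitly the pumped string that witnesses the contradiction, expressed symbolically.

0^{p+p!} 1^{p+p!}

Suppose for contradiction that L is regular, and let p be the pumping length.
Choose w = 0^p 1^{p+p!}. Since p ≠ p+p!, w ∈ L; and |w| ≥ p.
The pumping lemma gives a decomposition w = xyz where |xy| ≤ p and y is nonempty.
The first p characters of w are 0's, so xy (and hence y) consists only of 0's. Write y = 0^k, 1 ≤ k ≤ p.
Since 1 ≤ k ≤ p, k divides p!; set t = 1 + p!/k. Then xy^t z has p + (p!/k)·k = p + p! copies of 0. Now the 0-count equals the 1-count, so i ≠ j fails. So xy^t z = 0^{p+p!} 1^{p+p!} ∉ L.
This contradicts the pumping lemma, so L is not regular.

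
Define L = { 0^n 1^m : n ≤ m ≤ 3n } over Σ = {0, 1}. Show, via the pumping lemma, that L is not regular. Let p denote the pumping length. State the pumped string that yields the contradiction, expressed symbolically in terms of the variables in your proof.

Toward a contradiction, assume L is regular with pumping length p.
Take w = 0^p 1^p ∈ L (since p ≤ p ≤ 3p), with |w| = 2p ≥ p.
The pumping lemma gives a decomposition w = xyz where |xy| ≤ p and |y| > 0.
Because |xy| ≤ p and w begins with p copies of 0, we have y = 0^k with 1 ≤ k ≤ p.
Pump with i = 2: xy^2z = 0^{p+k} 1^p. Now n = p+k > p = m, so the condition n ≤ m fails. Thus xy^2z ∉ L.
This contradicts the pumping lemma, so L is not regular.

0^{p+k} 1^p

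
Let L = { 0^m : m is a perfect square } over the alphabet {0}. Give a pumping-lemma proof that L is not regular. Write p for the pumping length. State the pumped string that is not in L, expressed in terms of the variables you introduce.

Assume L is regular; let p be its pumping constant.
Take w = 0^{p²} ∈ L with |w| = p² ≥ p.
Write w = xyz as guaranteed by the lemma, with |xy| ≤ p and |y| > 0.
Then y = 0^k for some k with 1 ≤ k ≤ p.
Pump with i = 2: xy^2z = 0^{p²+k}. Since 1 ≤ k ≤ p, p² < p²+k ≤ p²+p < (p+1)², so p²+k lies strictly between consecutive squares and is not a perfect square. So xy^2z ∉ L.
Contradiction. Therefore L is not regular.

0^{p²+k}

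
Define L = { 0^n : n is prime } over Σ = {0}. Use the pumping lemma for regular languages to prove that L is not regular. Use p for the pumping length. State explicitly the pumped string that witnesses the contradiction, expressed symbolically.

0^{q(1+k)}

Toward a contradiction, assume L is regular with pumping length p.
Let q be a prime with q ≥ p+2 (infinitely many primes exist), and take w = 0^q ∈ L with |w| = q ≥ p.
The pumping lemma gives a decomposition w = xyz where |xy| ≤ p and y is nonempty.
Then y = 0^k for some k with 1 ≤ k ≤ p.
Since 1 ≤ k ≤ p, |xz| = q-k. Pump with i = q+1: |xy^{q+1}z| = (q-k)+(q+1)k = q+qk = q(1+k), which is composite (both factors ≥ 2). So xy^{q+1}z = 0^{q(1+k)} ∉ L.
This is a contradiction; hence L is not regular.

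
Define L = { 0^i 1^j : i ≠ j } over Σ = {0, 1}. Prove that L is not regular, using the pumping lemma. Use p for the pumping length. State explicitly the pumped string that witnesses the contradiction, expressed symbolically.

0^{p+p!} 1^{p+p!}

Assume L is regular; let p be its pumping constant.
Choose w = 0^p 1^{p+p!}. Since p ≠ p+p!, w ∈ L; and |w| ≥ p.
By the pumping lemma, w = xyz with |xy| ≤ p and |y| > 0.
Since the first p symbols of w are all 0's and |xy| ≤ p, y lies entirely in the leading 0-block: y = 0^k for some k with 1 ≤ k ≤ p.
Since 1 ≤ k ≤ p, k divides p!; set t = 1 + p!/k. Then xy^t z has p + (p!/k)·k = p + p! copies of 0. Now the 0-count equals the 1-count, so i ≠ j fails. So xy^t z = 0^{p+p!} 1^{p+p!} ∉ L.
This is a contradiction; hence L is not regular.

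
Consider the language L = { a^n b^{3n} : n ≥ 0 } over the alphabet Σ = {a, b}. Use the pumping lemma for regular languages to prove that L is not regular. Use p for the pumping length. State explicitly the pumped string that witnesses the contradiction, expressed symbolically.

Assume L is regular; let p be its pumping constant.
Take w = a^p b^{3p}. Then w ∈ L and |w| = 4p ≥ p.
The pumping lemma gives a decomposition w = xyz where |xy| ≤ p and y is nonempty.
Because |xy| ≤ p and w begins with p copies of a, we have y = a^k with 1 ≤ k ≤ p.
Pump with i = 2: xy^2z = a^{p+k} b^{3p}. For this to lie in L we would need 3p = 3(p+k), which forces k = 0. But k ≥ 1, so xy^2z ∉ L.
Contradiction. Therefore L is not regular.

a^{p+k} b^{3p}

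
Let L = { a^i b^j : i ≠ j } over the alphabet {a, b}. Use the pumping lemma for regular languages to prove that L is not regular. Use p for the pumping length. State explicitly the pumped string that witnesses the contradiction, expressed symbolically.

a^{p+p!} b^{p+p!}

Toward a contradiction, assume L is regular with pumping length p.
Choose w = a^p b^{p+p!}. Since p ≠ p+p!, w ∈ L; and |w| ≥ p.
Write w = xyz as guaranteed by the lemma, with |xy| ≤ p and y is nonempty.
Because |xy| ≤ p and w begins with p copies of a, we have y = a^k with 1 ≤ k ≤ p.
Since 1 ≤ k ≤ p, k divides p!; set t = 1 + p!/k. Then xy^t z has p + (p!/k)·k = p + p! copies of a. Now the a-count equals the b-count, so i ≠ j fails. So xy^t z = a^{p+p!} b^{p+p!} ∉ L.
This is a contradiction; hence L is not regular.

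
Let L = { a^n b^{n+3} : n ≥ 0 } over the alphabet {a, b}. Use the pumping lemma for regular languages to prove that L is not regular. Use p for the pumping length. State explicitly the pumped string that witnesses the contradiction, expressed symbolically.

Toward a contradiction, assume L is regular with pumping length p.
Let w = a^p b^{p+3} ∈ L; note |w| = 2p+3 ≥ p.
Write w = xyz as guaranteed by the lemma, with |xy| ≤ p and |y| ≥ 1.
Since the first p symbols of w are all a's and |xy| ≤ p, y lies entirely in the leading a-block: y = a^k for some k with 1 ≤ k ≤ p.
Pump with i = 2: xy^2z = a^{p+k} b^{p+3}. For this to lie in L we would need p+3 = (p+k)+3, which forces k = 0. But k ≥ 1, so xy^2z ∉ L.
This is a contradiction; hence L is not regular.

a^{p+k} b^{p+3}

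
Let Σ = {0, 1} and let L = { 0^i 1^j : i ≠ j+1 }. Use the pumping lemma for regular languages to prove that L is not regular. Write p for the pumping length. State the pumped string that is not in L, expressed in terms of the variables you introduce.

0^{p+p!} 1^{p+p!-1}

Assume L is regular. Let p be the pumping length given by the pumping lemma.
Choose w = 0^p 1^{p+p!-1}. Since p ≠ (p+p!-1)+1 = p+p!, w ∈ L; and |w| ≥ p.
The pumping lemma gives a decomposition w = xyz where |xy| ≤ p and y is nonempty.
The first p characters of w are 0's, so xy (and hence y) consists only of 0's. Write y = 0^k, 1 ≤ k ≤ p.
Since 1 ≤ k ≤ p, k divides p!; set t = 1 + p!/k. Then xy^t z has p + (p!/k)·k = p + p! copies of 0. Now the 0-count is p+p! and (1-count)+1 = (p+p!-1)+1 = p+p!, so i ≠ j+1 fails. So xy^t z = 0^{p+p!} 1^{p+p!-1} ∉ L.
This contradicts the pumping lemma, so L is not regular.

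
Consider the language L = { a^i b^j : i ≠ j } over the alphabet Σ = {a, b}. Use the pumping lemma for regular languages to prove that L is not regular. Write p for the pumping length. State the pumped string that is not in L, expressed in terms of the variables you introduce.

a^{p+p!} b^{p+p!}

Assume L is regular; let p be its pumping constant.
Choose w = a^p b^{p+p!}. Since p ≠ p+p!, w ∈ L; and |w| ≥ p.
Write w = xyz as guaranteed by the lemma, with |xy| ≤ p and y is nonempty.
Because |xy| ≤ p and w begins with p copies of a, we have y = a^k with 1 ≤ k ≤ p.
Since 1 ≤ k ≤ p, k divides p!; set t = 1 + p!/k. Then xy^t z has p + (p!/k)·k = p + p! copies of a. Now the a-count equals the b-count, so i ≠ j fails. So xy^t z = a^{p+p!} b^{p+p!} ∉ L.
This contradicts the pumping lemma, so L is not regular.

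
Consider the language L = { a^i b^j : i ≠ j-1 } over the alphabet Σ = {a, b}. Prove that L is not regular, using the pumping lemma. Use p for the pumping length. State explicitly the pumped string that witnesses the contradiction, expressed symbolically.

a^{p+p!} b^{p+p!+1}

Assume L is regular; let p be its pumping constant.
Choose w = a^p b^{p+p!+1}. Since p ≠ (p+p!+1)-1 = p+p!, w ∈ L; and |w| ≥ p.
The pumping lemma gives a decomposition w = xyz where |xy| ≤ p and |y| > 0.
The first p characters of w are a's, so xy (and hence y) consists only of a's. Write y = a^k, 1 ≤ k ≤ p.
Since 1 ≤ k ≤ p, k divides p!; set t = 1 + p!/k. Then xy^t z has p + (p!/k)·k = p + p! copies of a. Now the a-count is p+p! and (b-count)-1 = (p+p!+1)-1 = p+p!, so i ≠ j-1 fails. So xy^t z = a^{p+p!} b^{p+p!+1} ∉ L.
This is a contradiction; hence L is not regular.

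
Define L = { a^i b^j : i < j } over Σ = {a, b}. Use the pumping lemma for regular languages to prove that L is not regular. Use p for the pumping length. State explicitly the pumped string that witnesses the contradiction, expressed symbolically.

Assume L is regular; let p be its pumping constant.
Choose w = a^p b^{p+1} ∈ L, with |w| = 2p+1 ≥ p.
The pumping lemma gives a decomposition w = xyz where |xy| ≤ p and y is nonempty.
Because |xy| ≤ p and w begins with p copies of a, we have y = a^k with 1 ≤ k ≤ p.
Consider xy^2z = a^{p+k} b^{p+1}. Since k ≥ 1, the a-count p+k is at least p+1, so i < j fails; thus xy^2z ∉ L.
Contradiction. Therefore L is not regular.

a^{p+k} b^{p+1}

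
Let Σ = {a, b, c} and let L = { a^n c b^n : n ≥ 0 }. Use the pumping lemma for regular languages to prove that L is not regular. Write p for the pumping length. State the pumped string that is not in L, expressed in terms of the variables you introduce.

Toward a contradiction, assume L is regular with pumping length p.
Take w = a^p c b^p ∈ L with |w| = 2p+1 ≥ p.
Write w = xyz as guaranteed by the lemma, with |xy| ≤ p and |y| ≥ 1.
Because |xy| ≤ p and w begins with p copies of a, we have y = a^k with 1 ≤ k ≤ p.
Pump with i = 2: xy^2z = a^{p+k} c b^p, which would require p+k = p. But k ≥ 1, so xy^2z ∉ L.
Contradiction. Therefore L is not regular.

a^{p+k} c b^p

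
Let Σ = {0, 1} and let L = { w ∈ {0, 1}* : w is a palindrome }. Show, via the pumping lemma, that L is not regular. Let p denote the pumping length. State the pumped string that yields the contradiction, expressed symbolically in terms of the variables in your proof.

Assume L is regular. Let p be the pumping length given by the pumping lemma.
Take w = 0^p 1 0^p, a palindrome of length 2p+1 ≥ p.
By the pumping lemma, w = xyz with |xy| ≤ p and |y| > 0.
Because |xy| ≤ p and w begins with p copies of 0, we have y = 0^k with 1 ≤ k ≤ p.
Pump with i = 2: xy^2z = 0^{p+k} 1 0^p. Its reverse is 0^p 1 0^{p+k}, which differs from xy^2z since k ≥ 1. So xy^2z is not a palindrome and xy^2z ∉ L.
This is a contradiction; hence L is not regular.

0^{p+k} 1 0^p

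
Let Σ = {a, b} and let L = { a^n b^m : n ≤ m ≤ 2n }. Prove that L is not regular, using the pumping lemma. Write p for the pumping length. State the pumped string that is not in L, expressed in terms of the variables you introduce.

Assume L is regular. Let p be the pumping length given by the pumping lemma.
Take w = a^p b^p ∈ L (since p ≤ p ≤ 2p), with |w| = 2p ≥ p.
Write w = xyz as guaranteed by the lemma, with |xy| ≤ p and |y| > 0.
The first p characters of w are a's, so xy (and hence y) consists only of a's. Write y = a^k, 1 ≤ k ≤ p.
Pump with i = 2: xy^2z = a^{p+k} b^p. Now n = p+k > p = m, so the condition n ≤ m fails. Thus xy^2z ∉ L.
Contradiction. Therefore L is not regular.

a^{p+k} b^p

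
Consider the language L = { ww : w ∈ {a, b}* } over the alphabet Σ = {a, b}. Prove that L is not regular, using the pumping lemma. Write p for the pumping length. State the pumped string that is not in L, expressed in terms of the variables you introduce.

a^{p+k} b^p a^p b^p

Toward a contradiction, assume L is regular with pumping length p.
Take w = a^p b^p a^p b^p = uu where u = a^pb^p; then w ∈ L and |w| = 4p ≥ p.
Write w = xyz as guaranteed by the lemma, with |xy| ≤ p and y is nonempty.
Because |xy| ≤ p and w begins with p copies of a, we have y = a^k with 1 ≤ k ≤ p.
Pump with i = 2: xy^2z = a^{p+k} b^p a^p b^p, of length 4p+k. Suppose this equals vv. The string starts with a and ends with b, so v does too; thus the boundary between the two copies of v is a b→a transition. There is exactly one such transition, at position 2p+k, so |v| = 2p+k and |vv| = 4p+2k ≠ 4p+k since k ≥ 1. So xy^2z ∉ L.
This contradicts the pumping lemma, so L is not regular.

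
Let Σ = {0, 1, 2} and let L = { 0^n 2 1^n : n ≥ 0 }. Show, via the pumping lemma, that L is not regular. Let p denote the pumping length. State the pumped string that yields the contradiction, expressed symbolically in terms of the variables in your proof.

Suppose for contradiction that L is regular, and let p be the pumping length.
Take w = 0^p 2 1^p ∈ L with |w| = 2p+1 ≥ p.
The pumping lemma gives a decomposition w = xyz where |xy| ≤ p and |y| > 0.
The first p characters of w are 0's, so xy (and hence y) consists only of 0's. Write y = 0^k, 1 ≤ k ≤ p.
Pump with i = 2: xy^2z = 0^{p+k} 2 1^p, which would require p+k = p. But k ≥ 1, so xy^2z ∉ L.
Contradiction. Therefore L is not regular.

0^{p+k} 2 1^p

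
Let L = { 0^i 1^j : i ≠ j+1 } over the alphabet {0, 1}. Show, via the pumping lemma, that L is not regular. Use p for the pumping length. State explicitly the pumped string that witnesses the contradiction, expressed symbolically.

0^{p+p!} 1^{p+p!-1}

Assume L is regular. Let p be the pumping length given by the pumping lemma.
Choose w = 0^p 1^{p+p!-1}. Since p ≠ (p+p!-1)+1 = p+p!, w ∈ L; and |w| ≥ p.
Write w = xyz as guaranteed by the lemma, with |xy| ≤ p and y is nonempty.
The first p characters of w are 0's, so xy (and hence y) consists only of 0's. Write y = 0^k, 1 ≤ k ≤ p.
Since 1 ≤ k ≤ p, k divides p!; set t = 1 + p!/k. Then xy^t z has p + (p!/k)·k = p + p! copies of 0. Now the 0-count is p+p! and (1-count)+1 = (p+p!-1)+1 = p+p!, so i ≠ j+1 fails. So xy^t z = 0^{p+p!} 1^{p+p!-1} ∉ L.
Contradiction. Therefore L is not regular.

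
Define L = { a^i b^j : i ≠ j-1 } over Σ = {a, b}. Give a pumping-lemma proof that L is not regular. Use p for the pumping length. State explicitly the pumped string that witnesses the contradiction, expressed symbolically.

Suppose for contradiction that L is regular, and let p be the pumping length.
Choose w = a^p b^{p+p!+1}. Since p ≠ (p+p!+1)-1 = p+p!, w ∈ L; and |w| ≥ p.
The pumping lemma gives a decomposition w = xyz where |xy| ≤ p and |y| ≥ 1.
Since the first p symbols of w are all a's and |xy| ≤ p, y lies entirely in the leading a-block: y = a^k for some k with 1 ≤ k ≤ p.
Since 1 ≤ k ≤ p, k divides p!; set t = 1 + p!/k. Then xy^t z has p + (p!/k)·k = p + p! copies of a. Now the a-count is p+p! and (b-count)-1 = (p+p!+1)-1 = p+p!, so i ≠ j-1 fails. So xy^t z = a^{p+p!} b^{p+p!+1} ∉ L.
This contradicts the pumping lemma, so L is not regular.

a^{p+p!} b^{p+p!+1}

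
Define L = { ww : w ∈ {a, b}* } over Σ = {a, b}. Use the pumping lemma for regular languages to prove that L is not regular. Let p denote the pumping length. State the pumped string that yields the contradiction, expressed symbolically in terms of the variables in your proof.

a^{p+k} b^p a^p b^p

Assume L is regular. Let p be the pumping length given by the pumping lemma.
Take w = a^p b^p a^p b^p = uu where u = a^pb^p; then w ∈ L and |w| = 4p ≥ p.
By the pumping lemma, w = xyz with |xy| ≤ p and |y| > 0.
The first p characters of w are a's, so xy (and hence y) consists only of a's. Write y = a^k, 1 ≤ k ≤ p.
Pump with i = 2: xy^2z = a^{p+k} b^p a^p b^p, of length 4p+k. Suppose this equals vv. The string starts with a and ends with b, so v does too; thus the boundary between the two copies of v is a b→a transition. There is exactly one such transition, at position 2p+k, so |v| = 2p+k and |vv| = 4p+2k ≠ 4p+k since k ≥ 1. So xy^2z ∉ L.
This is a contradiction; hence L is not regular.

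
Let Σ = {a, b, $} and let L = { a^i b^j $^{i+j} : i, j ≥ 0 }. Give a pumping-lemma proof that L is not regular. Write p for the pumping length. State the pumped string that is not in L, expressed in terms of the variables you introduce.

a^{p+k} b^p $^{2p}

Suppose for contradiction that L is regular, and let p be the pumping length.
Take w = a^p b^p $^{2p} ∈ L (with i=j=p, i+j=2p), |w| = 4p ≥ p.
By the pumping lemma, w = xyz with |xy| ≤ p and |y| > 0.
Since the first p symbols of w are all a's and |xy| ≤ p, y lies entirely in the leading a-block: y = a^k for some k with 1 ≤ k ≤ p.
Consider xy^2z = a^{p+k} b^p $^{2p}. Now the a- and b-counts sum to 2p+k, but the $-count is 2p ≠ 2p+k. So xy^2z ∉ L.
This is a contradiction; hence L is not regular.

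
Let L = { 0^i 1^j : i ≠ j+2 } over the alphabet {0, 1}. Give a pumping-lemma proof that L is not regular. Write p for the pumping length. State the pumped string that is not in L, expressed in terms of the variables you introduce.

0^{p+p!} 1^{p+p!-2}

Assume L is regular. Let p be the pumping length given by the pumping lemma.
Choose w = 0^p 1^{p+p!-2}. Since p ≠ (p+p!-2)+2 = p+p!, w ∈ L; and |w| ≥ p.
Write w = xyz as guaranteed by the lemma, with |xy| ≤ p and |y| > 0.
The first p characters of w are 0's, so xy (and hence y) consists only of 0's. Write y = 0^k, 1 ≤ k ≤ p.
Since 1 ≤ k ≤ p, k divides p!; set t = 1 + p!/k. Then xy^t z has p + (p!/k)·k = p + p! copies of 0. Now the 0-count is p+p! and (1-count)+2 = (p+p!-2)+2 = p+p!, so i ≠ j+2 fails. So xy^t z = 0^{p+p!} 1^{p+p!-2} ∉ L.
Contradiction. Therefore L is not regular.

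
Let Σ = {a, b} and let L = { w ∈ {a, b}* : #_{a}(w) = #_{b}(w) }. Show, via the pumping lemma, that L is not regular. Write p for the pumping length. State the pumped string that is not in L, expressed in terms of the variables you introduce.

Toward a contradiction, assume L is regular with pumping length p.
Choose w = a^p b^p ∈ L with |w| = 2p ≥ p.
By the pumping lemma, w = xyz with |xy| ≤ p and |y| ≥ 1.
Because |xy| ≤ p and w begins with p copies of a, we have y = a^k with 1 ≤ k ≤ p.
Pump with i = 2: xy^2z = a^{p+k} b^p has p+k occurrences of a but only p of b. Since k ≥ 1 the counts differ, so xy^2z ∉ L.
This is a contradiction; hence L is not regular.

a^{p+k} b^p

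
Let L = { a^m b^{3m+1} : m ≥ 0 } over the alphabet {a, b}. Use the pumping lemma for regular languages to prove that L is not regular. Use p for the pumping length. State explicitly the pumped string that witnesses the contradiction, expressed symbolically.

Assume L is regular. Let p be the pumping length given by the pumping lemma.
Choose w = a^p b^{3p+1}, which is in L with |w| = 4p+1 ≥ p.
The pumping lemma gives a decomposition w = xyz where |xy| ≤ p and y is nonempty.
Since the first p symbols of w are all a's and |xy| ≤ p, y lies entirely in the leading a-block: y = a^k for some k with 1 ≤ k ≤ p.
Pump with i = 2: xy^2z = a^{p+k} b^{3p+1}. For this to lie in L we would need 3p+1 = 3(p+k)+1, which forces k = 0. But k ≥ 1, so xy^2z ∉ L.
Contradiction. Therefore L is not regular.

a^{p+k} b^{3p+1}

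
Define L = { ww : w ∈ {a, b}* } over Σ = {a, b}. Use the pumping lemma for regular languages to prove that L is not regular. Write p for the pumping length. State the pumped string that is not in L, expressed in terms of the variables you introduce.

a^{p+k} b^p a^p b^p

Assume L is regular; let p be its pumping constant.
Take w = a^p b^p a^p b^p = uu where u = a^pb^p; then w ∈ L and |w| = 4p ≥ p.
Write w = xyz as guaranteed by the lemma, with |xy| ≤ p and y is nonempty.
Because |xy| ≤ p and w begins with p copies of a, we have y = a^k with 1 ≤ k ≤ p.
Pump with i = 2: xy^2z = a^{p+k} b^p a^p b^p, of length 4p+k. Suppose this equals vv. The string starts with a and ends with b, so v does too; thus the boundary between the two copies of v is a b→a transition. There is exactly one such transition, at position 2p+k, so |v| = 2p+k and |vv| = 4p+2k ≠ 4p+k since k ≥ 1. So xy^2z ∉ L.
This is a contradiction; hence L is not regular.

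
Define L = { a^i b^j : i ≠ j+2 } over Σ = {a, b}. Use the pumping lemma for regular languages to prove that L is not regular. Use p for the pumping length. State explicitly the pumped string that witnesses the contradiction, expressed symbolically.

Suppose for contradiction that L is regular, and let p be the pumping length.
Choose w = a^p b^{p+p!-2}. Since p ≠ (p+p!-2)+2 = p+p!, w ∈ L; and |w| ≥ p.
By the pumping lemma, w = xyz with |xy| ≤ p and |y| > 0.
Since the first p symbols of w are all a's and |xy| ≤ p, y lies entirely in the leading a-block: y = a^k for some k with 1 ≤ k ≤ p.
Since 1 ≤ k ≤ p, k divides p!; set t = 1 + p!/k. Then xy^t z has p + (p!/k)·k = p + p! copies of a. Now the a-count is p+p! and (b-count)+2 = (p+p!-2)+2 = p+p!, so i ≠ j+2 fails. So xy^t z = a^{p+p!} b^{p+p!-2} ∉ L.
Contradiction. Therefore L is not regular.

a^{p+p!} b^{p+p!-2}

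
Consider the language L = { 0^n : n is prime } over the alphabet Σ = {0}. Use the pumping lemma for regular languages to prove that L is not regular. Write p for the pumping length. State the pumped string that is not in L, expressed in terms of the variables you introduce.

0^{q(1+k)}

Assume L is regular; let p be its pumping constant.
Let q be a prime with q ≥ p+2 (infinitely many primes exist), and take w = 0^q ∈ L with |w| = q ≥ p.
By the pumping lemma, w = xyz with |xy| ≤ p and |y| > 0.
Then y = 0^k for some k with 1 ≤ k ≤ p.
Since 1 ≤ k ≤ p, |xz| = q-k. Pump with i = q+1: |xy^{q+1}z| = (q-k)+(q+1)k = q+qk = q(1+k), which is composite (both factors ≥ 2). So xy^{q+1}z = 0^{q(1+k)} ∉ L.
Contradiction. Therefore L is not regular.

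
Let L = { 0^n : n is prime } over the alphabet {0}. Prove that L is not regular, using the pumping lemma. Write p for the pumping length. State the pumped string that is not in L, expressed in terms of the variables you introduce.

Assume L is regular; let p be its pumping constant.
Let q be a prime with q ≥ p+2 (infinitely many primes exist), and take w = 0^q ∈ L with |w| = q ≥ p.
By the pumping lemma, w = xyz with |xy| ≤ p and y is nonempty.
Then y = 0^k for some k with 1 ≤ k ≤ p.
Since 1 ≤ k ≤ p, |xz| = q-k. Pump with i = q+1: |xy^{q+1}z| = (q-k)+(q+1)k = q+qk = q(1+k), which is composite (both factors ≥ 2). So xy^{q+1}z = 0^{q(1+k)} ∉ L.
This is a contradiction; hence L is not regular.

0^{q(1+k)}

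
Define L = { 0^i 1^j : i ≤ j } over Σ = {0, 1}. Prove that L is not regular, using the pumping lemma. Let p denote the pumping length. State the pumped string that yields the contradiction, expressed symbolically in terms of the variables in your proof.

0^{p+k} 1^p

Assume L is regular. Let p be the pumping length given by the pumping lemma.
Choose w = 0^p 1^p ∈ L, with |w| = 2p ≥ p.
The pumping lemma gives a decomposition w = xyz where |xy| ≤ p and y is nonempty.
Because |xy| ≤ p and w begins with p copies of 0, we have y = 0^k with 1 ≤ k ≤ p.
Consider xy^2z = 0^{p+k} 1^p. Since k ≥ 1, the 0-count p+k exceeds the 1-count p, so i ≤ j fails; thus xy^2z ∉ L.
This is a contradiction; hence L is not regular.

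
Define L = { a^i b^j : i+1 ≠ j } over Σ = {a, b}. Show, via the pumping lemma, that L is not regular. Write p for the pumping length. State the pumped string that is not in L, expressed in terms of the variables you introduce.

Assume L is regular. Let p be the pumping length given by the pumping lemma.
Choose w = a^p b^{p+p!+1}. Since p ≠ (p+p!+1)-1 = p+p!, w ∈ L; and |w| ≥ p.
Write w = xyz as guaranteed by the lemma, with |xy| ≤ p and y is nonempty.
The first p characters of w are a's, so xy (and hence y) consists only of a's. Write y = a^k, 1 ≤ k ≤ p.
Since 1 ≤ k ≤ p, k divides p!; set t = 1 + p!/k. Then xy^t z has p + (p!/k)·k = p + p! copies of a. Now the a-count is p+p! and (b-count)-1 = (p+p!+1)-1 = p+p!, so i+1 ≠ j fails. So xy^t z = a^{p+p!} b^{p+p!+1} ∉ L.
This contradicts the pumping lemma, so L is not regular.

a^{p+p!} b^{p+p!+1}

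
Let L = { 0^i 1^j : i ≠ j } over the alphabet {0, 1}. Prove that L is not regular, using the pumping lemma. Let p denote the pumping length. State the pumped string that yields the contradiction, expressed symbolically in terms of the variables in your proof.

Assume L is regular. Let p be the pumping length given by the pumping lemma.
Choose w = 0^p 1^{p+p!}. Since p ≠ p+p!, w ∈ L; and |w| ≥ p.
Write w = xyz as guaranteed by the lemma, with |xy| ≤ p and |y| ≥ 1.
Because |xy| ≤ p and w begins with p copies of 0, we have y = 0^k with 1 ≤ k ≤ p.
Since 1 ≤ k ≤ p, k divides p!; set t = 1 + p!/k. Then xy^t z has p + (p!/k)·k = p + p! copies of 0. Now the 0-count equals the 1-count, so i ≠ j fails. So xy^t z = 0^{p+p!} 1^{p+p!} ∉ L.
Contradiction. Therefore L is not regular.

0^{p+p!} 1^{p+p!}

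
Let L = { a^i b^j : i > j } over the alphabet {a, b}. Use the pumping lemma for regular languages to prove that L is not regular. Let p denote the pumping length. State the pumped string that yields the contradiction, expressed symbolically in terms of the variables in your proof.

Suppose for contradiction that L is regular, and let p be the pumping length.
Choose w = a^{p+1} b^p ∈ L, with |w| = 2p+1 ≥ p.
The pumping lemma gives a decomposition w = xyz where |xy| ≤ p and |y| ≥ 1.
Since the first p symbols of w are all a's and |xy| ≤ p, y lies entirely in the leading a-block: y = a^k for some k with 1 ≤ k ≤ p.
Consider xy^0z = xz = a^{p+1-k} b^p. Since k ≥ 1, the a-count p+1-k is at most p, so i > j fails; thus xz ∉ L.
This contradicts the pumping lemma, so L is not regular.

a^{p+1-k} b^p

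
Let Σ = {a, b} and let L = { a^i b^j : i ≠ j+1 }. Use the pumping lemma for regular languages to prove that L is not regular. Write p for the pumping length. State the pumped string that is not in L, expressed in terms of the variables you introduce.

a^{p+p!} b^{p+p!-1}

Assume L is regular. Let p be the pumping length given by the pumping lemma.
Choose w = a^p b^{p+p!-1}. Since p ≠ (p+p!-1)+1 = p+p!, w ∈ L; and |w| ≥ p.
The pumping lemma gives a decomposition w = xyz where |xy| ≤ p and |y| ≥ 1.
Because |xy| ≤ p and w begins with p copies of a, we have y = a^k with 1 ≤ k ≤ p.
Since 1 ≤ k ≤ p, k divides p!; set t = 1 + p!/k. Then xy^t z has p + (p!/k)·k = p + p! copies of a. Now the a-count is p+p! and (b-count)+1 = (p+p!-1)+1 = p+p!, so i ≠ j+1 fails. So xy^t z = a^{p+p!} b^{p+p!-1} ∉ L.
Contradiction. Therefore L is not regular.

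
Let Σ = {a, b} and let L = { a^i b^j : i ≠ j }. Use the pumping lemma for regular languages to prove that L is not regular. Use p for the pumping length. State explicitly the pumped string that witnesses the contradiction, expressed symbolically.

Suppose for contradiction that L is regular, and let p be the pumping length.
Choose w = a^p b^{p+p!}. Since p ≠ p+p!, w ∈ L; and |w| ≥ p.
The pumping lemma gives a decomposition w = xyz where |xy| ≤ p and |y| ≥ 1.
The first p characters of w are a's, so xy (and hence y) consists only of a's. Write y = a^k, 1 ≤ k ≤ p.
Since 1 ≤ k ≤ p, k divides p!; set t = 1 + p!/k. Then xy^t z has p + (p!/k)·k = p + p! copies of a. Now the a-count equals the b-count, so i ≠ j fails. So xy^t z = a^{p+p!} b^{p+p!} ∉ L.
This contradicts the pumping lemma, so L is not regular.

a^{p+p!} b^{p+p!}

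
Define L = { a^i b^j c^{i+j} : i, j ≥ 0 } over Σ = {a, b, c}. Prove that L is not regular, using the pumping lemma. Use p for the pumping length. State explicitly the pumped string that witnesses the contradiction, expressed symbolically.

a^{p+k} b^p c^{2p}

Toward a contradiction, assume L is regular with pumping length p.
Take w = a^p b^p c^{2p} ∈ L (with i=j=p, i+j=2p), |w| = 4p ≥ p.
The pumping lemma gives a decomposition w = xyz where |xy| ≤ p and |y| ≥ 1.
Since the first p symbols of w are all a's and |xy| ≤ p, y lies entirely in the leading a-block: y = a^k for some k with 1 ≤ k ≤ p.
Consider xy^2z = a^{p+k} b^p c^{2p}. Now the a- and b-counts sum to 2p+k, but the c-count is 2p ≠ 2p+k. So xy^2z ∉ L.
Contradiction. Therefore L is not regular.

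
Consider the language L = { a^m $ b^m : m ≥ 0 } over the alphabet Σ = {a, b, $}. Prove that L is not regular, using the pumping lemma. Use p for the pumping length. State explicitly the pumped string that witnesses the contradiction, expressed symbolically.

Suppose for contradiction that L is regular, and let p be the pumping length.
Take w = a^p $ b^p ∈ L with |w| = 2p+1 ≥ p.
Write w = xyz as guaranteed by the lemma, with |xy| ≤ p and |y| ≥ 1.
Because |xy| ≤ p and w begins with p copies of a, we have y = a^k with 1 ≤ k ≤ p.
Pump with i = 2: xy^2z = a^{p+k} $ b^p, which would require p+k = p. But k ≥ 1, so xy^2z ∉ L.
This is a contradiction; hence L is not regular.

a^{p+k} $ b^p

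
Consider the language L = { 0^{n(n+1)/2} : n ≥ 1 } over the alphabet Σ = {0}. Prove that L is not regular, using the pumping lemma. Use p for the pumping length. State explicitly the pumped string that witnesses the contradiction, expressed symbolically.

0^{p(p+1)/2+k}

Suppose for contradiction that L is regular, and let p be the pumping length.
Take w = 0^{p(p+1)/2} ∈ L with |w| = p(p+1)/2 ≥ p.
The pumping lemma gives a decomposition w = xyz where |xy| ≤ p and y is nonempty.
Then y = 0^k for some k with 1 ≤ k ≤ p.
Pump with i = 2: xy^2z = 0^{p(p+1)/2+k}. Since 1 ≤ k ≤ p, p(p+1)/2 < p(p+1)/2+k ≤ p(p+1)/2+p < (p+1)(p+2)/2, so p(p+1)/2+k is strictly between consecutive triangular numbers. So xy^2z ∉ L.
This is a contradiction; hence L is not regular.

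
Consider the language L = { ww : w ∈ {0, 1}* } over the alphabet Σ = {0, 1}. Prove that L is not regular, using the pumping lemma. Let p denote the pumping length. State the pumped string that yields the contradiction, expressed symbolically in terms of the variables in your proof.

Suppose for contradiction that L is regular, and let p be the pumping length.
Take w = 0^p 1^p 0^p 1^p = uu where u = 0^p1^p; then w ∈ L and |w| = 4p ≥ p.
Write w = xyz as guaranteed by the lemma, with |xy| ≤ p and |y| ≥ 1.
Because |xy| ≤ p and w begins with p copies of 0, we have y = 0^k with 1 ≤ k ≤ p.
Pump with i = 2: xy^2z = 0^{p+k} 1^p 0^p 1^p, of length 4p+k. Suppose this equals vv. The string starts with 0 and ends with 1, so v does too; thus the boundary between the two copies of v is a 1→0 transition. There is exactly one such transition, at position 2p+k, so |v| = 2p+k and |vv| = 4p+2k ≠ 4p+k since k ≥ 1. So xy^2z ∉ L.
Contradiction. Therefore L is not regular.

0^{p+k} 1^p 0^p 1^p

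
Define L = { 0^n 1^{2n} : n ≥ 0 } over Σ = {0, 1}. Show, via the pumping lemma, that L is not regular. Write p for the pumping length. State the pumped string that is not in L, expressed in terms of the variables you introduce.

Suppose for contradiction that L is regular, and let p be the pumping length.
Choose w = 0^p 1^{2p}, which is in L with |w| = 3p ≥ p.
By the pumping lemma, w = xyz with |xy| ≤ p and y is nonempty.
The first p characters of w are 0's, so xy (and hence y) consists only of 0's. Write y = 0^k, 1 ≤ k ≤ p.
Pump with i = 2: xy^2z = 0^{p+k} 1^{2p}. For this to lie in L we would need 2p = 2(p+k), which forces k = 0. But k ≥ 1, so xy^2z ∉ L.
Contradiction. Therefore L is not regular.

0^{p+k} 1^{2p}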